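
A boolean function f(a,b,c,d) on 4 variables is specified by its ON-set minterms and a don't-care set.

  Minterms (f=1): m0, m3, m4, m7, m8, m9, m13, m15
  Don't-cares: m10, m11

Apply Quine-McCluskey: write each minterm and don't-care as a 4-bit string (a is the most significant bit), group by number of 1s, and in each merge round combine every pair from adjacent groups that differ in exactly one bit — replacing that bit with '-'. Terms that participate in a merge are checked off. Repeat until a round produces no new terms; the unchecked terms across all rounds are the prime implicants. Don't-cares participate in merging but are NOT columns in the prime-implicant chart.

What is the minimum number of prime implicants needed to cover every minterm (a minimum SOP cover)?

4

size-2^0 implicants → 0000(✓)  0011(✓)  0100(✓)  0111(✓)  1000(✓)  1001(✓)  1010(✓)  1011(✓)  1101(✓)  1111(✓)
size-2^1 implicants → -000  -011(✓)  -111(✓)  0-00  0-11(✓)  1-01(✓)  1-11(✓)  10-0(✓)  10-1(✓)  100-(✓)  101-(✓)  11-1(✓)
size-2^2 implicants → --11  1--1  10--
Unchecked terms (primes): --11, -000, 0-00, 1--1, 10--
Minterm coverage:
  m0 ⊆ -000,0-00
  m3 ⊆ --11 [E]
  m4 ⊆ 0-00 [E]
  m7 ⊆ --11 [E]
  m8 ⊆ -000,10--
  m9 ⊆ 1--1,10--
  m13 ⊆ 1--1 [E]
  m15 ⊆ --11,1--1
E = {--11, 0-00, 1--1}
Petrick residual → -000
Cover = cd + b'c'd' + a'c'd' + ad  |cover|=4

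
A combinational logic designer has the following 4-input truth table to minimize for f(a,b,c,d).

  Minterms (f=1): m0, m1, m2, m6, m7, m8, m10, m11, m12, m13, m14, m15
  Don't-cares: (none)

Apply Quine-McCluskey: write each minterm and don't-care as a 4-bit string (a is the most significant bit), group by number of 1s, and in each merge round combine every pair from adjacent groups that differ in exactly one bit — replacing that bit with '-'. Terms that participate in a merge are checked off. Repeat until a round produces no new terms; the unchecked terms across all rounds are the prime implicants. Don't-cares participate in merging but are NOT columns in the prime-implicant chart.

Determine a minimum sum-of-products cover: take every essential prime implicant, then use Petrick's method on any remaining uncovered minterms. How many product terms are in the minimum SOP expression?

5

size-2^0 implicants → 0000(✓)  0001(✓)  0010(✓)  0110(✓)  0111(✓)  1000(✓)  1010(✓)  1011(✓)  1100(✓)  1101(✓)  1110(✓)  1111(✓)
size-2^1 implicants → -000(✓)  -010(✓)  -110(✓)  -111(✓)  0-10(✓)  00-0(✓)  000-  011-(✓)  1-00(✓)  1-10(✓)  1-11(✓)  10-0(✓)  101-(✓)  11-0(✓)  11-1(✓)  110-(✓)  111-(✓)
size-2^2 implicants → --10  -0-0  -11-  1--0  1-1-  11--
Unchecked terms (primes): --10, -0-0, -11-, 000-, 1--0, 1-1-, 11--
Minterm coverage:
  m0 ⊆ -0-0,000-
  m1 ⊆ 000- [E]
  m2 ⊆ --10,-0-0
  m6 ⊆ --10,-11-
  m7 ⊆ -11- [E]
  m8 ⊆ -0-0,1--0
  m10 ⊆ --10,-0-0,1--0,1-1-
  m11 ⊆ 1-1- [E]
  m12 ⊆ 1--0,11--
  m13 ⊆ 11-- [E]
  m14 ⊆ --10,-11-,1--0,1-1-,11--
  m15 ⊆ -11-,1-1-,11--
E = {-11-, 000-, 1-1-, 11--}
Petrick residual → -0-0
Cover = b'd' + bc + a'b'c' + ac + ab  |cover|=5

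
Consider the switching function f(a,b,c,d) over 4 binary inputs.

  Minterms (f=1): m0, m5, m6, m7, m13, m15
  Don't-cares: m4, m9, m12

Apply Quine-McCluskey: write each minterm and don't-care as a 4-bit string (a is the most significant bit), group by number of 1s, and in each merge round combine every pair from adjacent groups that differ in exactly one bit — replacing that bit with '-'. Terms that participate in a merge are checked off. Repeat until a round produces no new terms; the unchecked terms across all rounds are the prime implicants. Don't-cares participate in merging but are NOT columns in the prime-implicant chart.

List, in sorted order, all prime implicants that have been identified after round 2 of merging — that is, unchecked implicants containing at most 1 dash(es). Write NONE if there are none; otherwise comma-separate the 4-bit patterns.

0-00, 1-01

size-2^0 implicants → 0000(✓)  0100(✓)  0101(✓)  0110(✓)  0111(✓)  1001(✓)  1100(✓)  1101(✓)  1111(✓)
size-2^1 implicants → -100(✓)  -101(✓)  -111(✓)  0-00  01-0(✓)  01-1(✓)  010-(✓)  011-(✓)  1-01  11-1(✓)  110-(✓)
size-2^2 implicants → -1-1  -10-  01--
Unchecked terms (primes): -1-1, -10-, 0-00, 01--, 1-01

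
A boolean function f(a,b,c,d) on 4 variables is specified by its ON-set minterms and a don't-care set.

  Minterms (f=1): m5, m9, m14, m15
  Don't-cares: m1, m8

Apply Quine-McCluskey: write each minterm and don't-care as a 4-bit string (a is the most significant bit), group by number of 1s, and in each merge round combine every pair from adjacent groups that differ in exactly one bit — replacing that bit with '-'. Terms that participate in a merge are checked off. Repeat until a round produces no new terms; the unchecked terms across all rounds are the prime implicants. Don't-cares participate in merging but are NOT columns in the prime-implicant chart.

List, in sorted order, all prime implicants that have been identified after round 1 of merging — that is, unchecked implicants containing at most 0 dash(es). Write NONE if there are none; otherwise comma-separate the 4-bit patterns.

NONE

[col 0] 0001*, 0101*, 1000*, 1001*, 1110*, 1111*
[col 1] -001, 0-01, 100-, 111-
Prime implicants: -001, 0-01, 100-, 111-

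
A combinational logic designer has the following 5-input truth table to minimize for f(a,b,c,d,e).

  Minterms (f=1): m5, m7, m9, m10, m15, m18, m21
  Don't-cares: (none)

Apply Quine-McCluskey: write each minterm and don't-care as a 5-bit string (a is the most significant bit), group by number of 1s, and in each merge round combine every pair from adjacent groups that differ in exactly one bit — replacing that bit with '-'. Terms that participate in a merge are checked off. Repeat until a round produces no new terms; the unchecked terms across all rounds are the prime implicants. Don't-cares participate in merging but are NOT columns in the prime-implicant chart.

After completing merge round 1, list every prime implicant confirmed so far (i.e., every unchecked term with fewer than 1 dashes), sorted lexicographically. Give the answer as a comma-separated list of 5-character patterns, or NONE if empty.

size-2^0 implicants → 00101(✓)  00111(✓)  01001  01010  01111(✓)  10010  10101(✓)
size-2^1 implicants → -0101  0-111  001-1
Unchecked terms (primes): -0101, 0-111, 001-1, 01001, 01010, 10010

01001, 01010, 10010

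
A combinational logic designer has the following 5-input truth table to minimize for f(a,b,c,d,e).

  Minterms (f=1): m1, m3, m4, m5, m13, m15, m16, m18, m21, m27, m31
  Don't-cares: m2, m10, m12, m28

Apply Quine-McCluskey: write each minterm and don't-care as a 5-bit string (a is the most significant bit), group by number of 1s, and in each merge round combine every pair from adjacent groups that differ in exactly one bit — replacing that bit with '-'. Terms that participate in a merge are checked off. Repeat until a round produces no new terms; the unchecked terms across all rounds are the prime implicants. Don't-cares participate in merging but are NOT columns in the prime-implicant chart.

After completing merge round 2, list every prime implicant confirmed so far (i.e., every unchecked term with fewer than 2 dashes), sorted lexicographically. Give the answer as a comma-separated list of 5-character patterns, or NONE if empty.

-0010, -0101, -1100, -1111, 0-010, 00-01, 000-1, 0001-, 011-1, 100-0, 11-11

[col 0] 00001*, 00010*, 00011*, 00100*, 00101*, 01010*, 01100*, 01101*, 01111*, 10000*, 10010*, 10101*, 11011*, 11100*, 11111*
[col 1] -0010, -0101, -1100, -1111, 0-010, 0-100*, 0-101*, 00-01, 000-1, 0001-, 0010-*, 011-1, 0110-*, 100-0, 11-11
[col 2] 0-10-
Prime implicants: -0010, -0101, -1100, -1111, 0-010, 0-10-, 00-01, 000-1, 0001-, 011-1, 100-0, 11-11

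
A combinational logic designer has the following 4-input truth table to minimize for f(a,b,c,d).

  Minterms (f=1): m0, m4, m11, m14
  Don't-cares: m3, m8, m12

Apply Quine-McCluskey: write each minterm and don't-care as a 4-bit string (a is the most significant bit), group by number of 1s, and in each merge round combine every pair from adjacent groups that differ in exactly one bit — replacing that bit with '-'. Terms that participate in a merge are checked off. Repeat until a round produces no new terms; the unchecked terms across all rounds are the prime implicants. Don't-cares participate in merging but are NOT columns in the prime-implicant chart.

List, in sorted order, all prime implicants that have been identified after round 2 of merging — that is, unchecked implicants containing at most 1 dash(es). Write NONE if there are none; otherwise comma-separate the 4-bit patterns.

size-2^0 implicants → 0000(✓)  0011(✓)  0100(✓)  1000(✓)  1011(✓)  1100(✓)  1110(✓)
size-2^1 implicants → -000(✓)  -011  -100(✓)  0-00(✓)  1-00(✓)  11-0
size-2^2 implicants → --00
Unchecked terms (primes): --00, -011, 11-0

-011, 11-0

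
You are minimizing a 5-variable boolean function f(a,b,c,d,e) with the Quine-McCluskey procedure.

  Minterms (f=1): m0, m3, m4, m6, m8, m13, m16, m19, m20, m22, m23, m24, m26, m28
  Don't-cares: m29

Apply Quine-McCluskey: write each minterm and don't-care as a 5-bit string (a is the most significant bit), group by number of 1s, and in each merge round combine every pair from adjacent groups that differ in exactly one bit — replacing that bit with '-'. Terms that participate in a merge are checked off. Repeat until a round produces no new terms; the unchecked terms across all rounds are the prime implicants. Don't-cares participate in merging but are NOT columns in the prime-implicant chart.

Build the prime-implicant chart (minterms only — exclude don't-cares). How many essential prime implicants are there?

5

[col 0] 00000*, 00011*, 00100*, 00110*, 01000*, 01101*, 10000*, 10011*, 10100*, 10110*, 10111*, 11000*, 11010*, 11100*, 11101*
[col 1] -0000*, -0011, -0100*, -0110*, -1000*, -1101, 0-000*, 00-00*, 001-0*, 1-000*, 1-100*, 10-00*, 10-11, 101-0*, 1011-, 11-00*, 110-0, 1110-
[col 2] --000, -0-00, -01-0, 1--00
Prime implicants: --000, -0-00, -0011, -01-0, -1101, 1--00, 10-11, 1011-, 110-0, 1110-
PI chart (minterm → PIs covering it):
  0 | --000,-0-00
  3 | -0011  (sole → essential)
  4 | -0-00,-01-0
  6 | -01-0  (sole → essential)
  8 | --000  (sole → essential)
  13 | -1101  (sole → essential)
  16 | --000,-0-00,1--00
  19 | -0011,10-11
  20 | -0-00,-01-0,1--00
  22 | -01-0,1011-
  23 | 10-11,1011-
  24 | --000,1--00,110-0
  26 | 110-0  (sole → essential)
  28 | 1--00,1110-
Essential prime implicants: --000, -0011, -01-0, -1101, 110-0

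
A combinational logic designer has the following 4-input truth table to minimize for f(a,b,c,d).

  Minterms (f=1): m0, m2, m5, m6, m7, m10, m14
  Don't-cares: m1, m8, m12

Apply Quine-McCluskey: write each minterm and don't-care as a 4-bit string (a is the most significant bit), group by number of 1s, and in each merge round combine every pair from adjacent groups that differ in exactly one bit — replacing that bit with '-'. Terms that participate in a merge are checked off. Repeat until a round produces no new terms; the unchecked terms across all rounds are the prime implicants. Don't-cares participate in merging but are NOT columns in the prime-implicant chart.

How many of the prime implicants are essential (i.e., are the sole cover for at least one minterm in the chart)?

Round 0: 0000✓ 0001✓ 0010✓ 0101✓ 0110✓ 0111✓ 1000✓ 1010✓ 1100✓ 1110✓
Round 1: -000✓ -010✓ -110✓ 0-01 0-10✓ 00-0✓ 000- 01-1 011- 1-00✓ 1-10✓ 10-0✓ 11-0✓
Round 2: --10 -0-0 1--0
PIs = {--10, -0-0, 0-01, 000-, 01-1, 011-, 1--0}
Coverage chart:
  m0: -0-0,000-
  m2: --10,-0-0
  m5: 0-01,01-1
  m6: --10,011-
  m7: 01-1,011-
  m10: --10,-0-0,1--0
  m14: --10,1--0
(no essential prime implicants)

0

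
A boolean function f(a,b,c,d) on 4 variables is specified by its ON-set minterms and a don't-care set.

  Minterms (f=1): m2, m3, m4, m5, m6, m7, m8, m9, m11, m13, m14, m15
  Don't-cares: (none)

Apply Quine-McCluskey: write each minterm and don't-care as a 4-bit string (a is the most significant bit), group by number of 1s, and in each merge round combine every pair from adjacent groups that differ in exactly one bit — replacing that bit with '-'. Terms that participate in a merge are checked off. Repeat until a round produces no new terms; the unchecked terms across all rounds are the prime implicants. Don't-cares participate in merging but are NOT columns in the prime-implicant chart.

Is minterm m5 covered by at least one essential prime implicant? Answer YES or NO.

YES

Round 0: 0010✓ 0011✓ 0100✓ 0101✓ 0110✓ 0111✓ 1000✓ 1001✓ 1011✓ 1101✓ 1110✓ 1111✓
Round 1: -011✓ -101✓ -110✓ -111✓ 0-10✓ 0-11✓ 001-✓ 01-0✓ 01-1✓ 010-✓ 011-✓ 1-01✓ 1-11✓ 10-1✓ 100- 11-1✓ 111-✓
Round 2: --11 -1-1 -11- 0-1- 01-- 1--1
PIs = {--11, -1-1, -11-, 0-1-, 01--, 1--1, 100-}
Coverage chart:
  m2: 0-1- ←essential
  m3: --11,0-1-
  m4: 01-- ←essential
  m5: -1-1,01--
  m6: -11-,0-1-,01--
  m7: --11,-1-1,-11-,0-1-,01--
  m8: 100- ←essential
  m9: 1--1,100-
  m11: --11,1--1
  m13: -1-1,1--1
  m14: -11- ←essential
  m15: --11,-1-1,-11-,1--1
Essential: -11-, 0-1-, 01--, 100-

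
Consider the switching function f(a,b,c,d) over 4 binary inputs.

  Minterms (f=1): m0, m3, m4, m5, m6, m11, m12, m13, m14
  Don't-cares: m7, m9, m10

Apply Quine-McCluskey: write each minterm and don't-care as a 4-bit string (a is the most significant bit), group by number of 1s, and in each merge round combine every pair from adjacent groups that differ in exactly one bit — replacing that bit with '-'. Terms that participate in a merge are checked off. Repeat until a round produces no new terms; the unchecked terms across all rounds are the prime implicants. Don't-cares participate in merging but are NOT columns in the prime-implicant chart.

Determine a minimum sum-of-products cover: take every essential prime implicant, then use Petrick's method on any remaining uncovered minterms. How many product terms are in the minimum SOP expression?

4

Round 0: 0000✓ 0011✓ 0100✓ 0101✓ 0110✓ 0111✓ 1001✓ 1010✓ 1011✓ 1100✓ 1101✓ 1110✓
Round 1: -011 -100✓ -101✓ -110✓ 0-00 0-11 01-0✓ 01-1✓ 010-✓ 011-✓ 1-01 1-10 10-1 101- 11-0✓ 110-✓
Round 2: -1-0 -10- 01--
PIs = {-011, -1-0, -10-, 0-00, 0-11, 01--, 1-01, 1-10, 10-1, 101-}
Coverage chart:
  m0: 0-00 ←essential
  m3: -011,0-11
  m4: -1-0,-10-,0-00,01--
  m5: -10-,01--
  m6: -1-0,01--
  m11: -011,10-1,101-
  m12: -1-0,-10-
  m13: -10-,1-01
  m14: -1-0,1-10
Essential: 0-00
Petrick residual → -011, -1-0, -10-
Min cover (4 terms): b'cd + bd' + bc' + a'c'd'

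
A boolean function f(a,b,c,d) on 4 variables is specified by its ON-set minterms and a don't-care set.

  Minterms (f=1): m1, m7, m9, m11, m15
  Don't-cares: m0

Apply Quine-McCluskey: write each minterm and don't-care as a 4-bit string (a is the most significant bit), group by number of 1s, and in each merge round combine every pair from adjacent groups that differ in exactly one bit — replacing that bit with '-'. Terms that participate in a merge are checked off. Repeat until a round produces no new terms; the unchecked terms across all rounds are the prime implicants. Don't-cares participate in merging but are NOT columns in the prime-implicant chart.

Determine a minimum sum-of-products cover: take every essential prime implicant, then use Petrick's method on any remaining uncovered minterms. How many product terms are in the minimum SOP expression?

[col 0] 0000*, 0001*, 0111*, 1001*, 1011*, 1111*
[col 1] -001, -111, 000-, 1-11, 10-1
Prime implicants: -001, -111, 000-, 1-11, 10-1
PI chart (minterm → PIs covering it):
  1 | -001,000-
  7 | -111  (sole → essential)
  9 | -001,10-1
  11 | 1-11,10-1
  15 | -111,1-11
Essential prime implicants: -111
Petrick residual → -001, 1-11
Minimum SOP uses 3 PIs: b'c'd + bcd + acd

3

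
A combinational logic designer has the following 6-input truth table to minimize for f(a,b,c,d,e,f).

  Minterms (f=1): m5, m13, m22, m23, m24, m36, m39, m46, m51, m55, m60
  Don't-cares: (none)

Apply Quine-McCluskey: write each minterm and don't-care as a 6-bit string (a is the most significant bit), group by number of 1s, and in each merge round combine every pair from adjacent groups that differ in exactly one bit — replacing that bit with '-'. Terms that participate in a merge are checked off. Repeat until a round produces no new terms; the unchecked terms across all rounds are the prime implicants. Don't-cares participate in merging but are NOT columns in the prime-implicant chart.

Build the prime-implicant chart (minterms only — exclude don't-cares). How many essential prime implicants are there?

8

[col 0] 000101*, 001101*, 010110*, 010111*, 011000, 100100, 100111*, 101110, 110011*, 110111*, 111100
[col 1] -10111, 00-101, 01011-, 1-0111, 110-11
Prime implicants: -10111, 00-101, 01011-, 011000, 1-0111, 100100, 101110, 110-11, 111100
PI chart (minterm → PIs covering it):
  5 | 00-101  (sole → essential)
  13 | 00-101  (sole → essential)
  22 | 01011-  (sole → essential)
  23 | -10111,01011-
  24 | 011000  (sole → essential)
  36 | 100100  (sole → essential)
  39 | 1-0111  (sole → essential)
  46 | 101110  (sole → essential)
  51 | 110-11  (sole → essential)
  55 | -10111,1-0111,110-11
  60 | 111100  (sole → essential)
Essential prime implicants: 00-101, 01011-, 011000, 1-0111, 100100, 101110, 110-11, 111100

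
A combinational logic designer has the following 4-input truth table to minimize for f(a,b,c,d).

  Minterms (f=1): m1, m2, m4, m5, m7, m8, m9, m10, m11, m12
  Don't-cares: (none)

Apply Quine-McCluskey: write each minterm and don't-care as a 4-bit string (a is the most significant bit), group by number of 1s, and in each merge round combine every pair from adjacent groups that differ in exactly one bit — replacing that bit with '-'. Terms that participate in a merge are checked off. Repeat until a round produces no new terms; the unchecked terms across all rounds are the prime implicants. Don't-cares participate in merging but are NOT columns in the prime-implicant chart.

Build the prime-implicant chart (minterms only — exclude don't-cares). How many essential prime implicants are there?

3

[col 0] 0001*, 0010*, 0100*, 0101*, 0111*, 1000*, 1001*, 1010*, 1011*, 1100*
[col 1] -001, -010, -100, 0-01, 01-1, 010-, 1-00, 10-0*, 10-1*, 100-*, 101-*
[col 2] 10--
Prime implicants: -001, -010, -100, 0-01, 01-1, 010-, 1-00, 10--
PI chart (minterm → PIs covering it):
  1 | -001,0-01
  2 | -010  (sole → essential)
  4 | -100,010-
  5 | 0-01,01-1,010-
  7 | 01-1  (sole → essential)
  8 | 1-00,10--
  9 | -001,10--
  10 | -010,10--
  11 | 10--  (sole → essential)
  12 | -100,1-00
Essential prime implicants: -010, 01-1, 10--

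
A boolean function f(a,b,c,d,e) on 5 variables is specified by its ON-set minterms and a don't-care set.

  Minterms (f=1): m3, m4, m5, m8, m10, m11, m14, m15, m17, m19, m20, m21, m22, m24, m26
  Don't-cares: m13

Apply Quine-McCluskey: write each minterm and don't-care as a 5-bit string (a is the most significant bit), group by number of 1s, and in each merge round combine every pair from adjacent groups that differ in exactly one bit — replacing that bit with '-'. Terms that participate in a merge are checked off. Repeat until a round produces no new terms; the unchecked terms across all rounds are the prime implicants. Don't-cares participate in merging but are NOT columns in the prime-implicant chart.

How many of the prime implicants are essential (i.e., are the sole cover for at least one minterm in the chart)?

size-2^0 implicants → 00011(✓)  00100(✓)  00101(✓)  01000(✓)  01010(✓)  01011(✓)  01101(✓)  01110(✓)  01111(✓)  10001(✓)  10011(✓)  10100(✓)  10101(✓)  10110(✓)  11000(✓)  11010(✓)
size-2^1 implicants → -0011  -0100(✓)  -0101(✓)  -1000(✓)  -1010(✓)  0-011  0-101  0010-(✓)  01-10(✓)  01-11(✓)  010-0(✓)  0101-(✓)  011-1  0111-(✓)  10-01  100-1  101-0  1010-(✓)  110-0(✓)
size-2^2 implicants → -010-  -10-0  01-1-
Unchecked terms (primes): -0011, -010-, -10-0, 0-011, 0-101, 01-1-, 011-1, 10-01, 100-1, 101-0
Minterm coverage:
  m3 ⊆ -0011,0-011
  m4 ⊆ -010- [E]
  m5 ⊆ -010-,0-101
  m8 ⊆ -10-0 [E]
  m10 ⊆ -10-0,01-1-
  m11 ⊆ 0-011,01-1-
  m14 ⊆ 01-1- [E]
  m15 ⊆ 01-1-,011-1
  m17 ⊆ 10-01,100-1
  m19 ⊆ -0011,100-1
  m20 ⊆ -010-,101-0
  m21 ⊆ -010-,10-01
  m22 ⊆ 101-0 [E]
  m24 ⊆ -10-0 [E]
  m26 ⊆ -10-0 [E]
E = {-010-, -10-0, 01-1-, 101-0}

4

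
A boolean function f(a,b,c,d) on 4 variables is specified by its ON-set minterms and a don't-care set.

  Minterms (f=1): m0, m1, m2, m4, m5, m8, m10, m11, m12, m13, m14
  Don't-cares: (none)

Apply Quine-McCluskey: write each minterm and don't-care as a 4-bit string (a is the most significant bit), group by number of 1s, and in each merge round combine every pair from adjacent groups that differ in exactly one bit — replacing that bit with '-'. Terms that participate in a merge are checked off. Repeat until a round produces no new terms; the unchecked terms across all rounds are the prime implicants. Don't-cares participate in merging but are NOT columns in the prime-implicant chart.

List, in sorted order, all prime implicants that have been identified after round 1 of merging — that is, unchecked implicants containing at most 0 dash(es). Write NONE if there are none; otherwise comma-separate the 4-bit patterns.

NONE

size-2^0 implicants → 0000(✓)  0001(✓)  0010(✓)  0100(✓)  0101(✓)  1000(✓)  1010(✓)  1011(✓)  1100(✓)  1101(✓)  1110(✓)
size-2^1 implicants → -000(✓)  -010(✓)  -100(✓)  -101(✓)  0-00(✓)  0-01(✓)  00-0(✓)  000-(✓)  010-(✓)  1-00(✓)  1-10(✓)  10-0(✓)  101-  11-0(✓)  110-(✓)
size-2^2 implicants → --00  -0-0  -10-  0-0-  1--0
Unchecked terms (primes): --00, -0-0, -10-, 0-0-, 1--0, 101-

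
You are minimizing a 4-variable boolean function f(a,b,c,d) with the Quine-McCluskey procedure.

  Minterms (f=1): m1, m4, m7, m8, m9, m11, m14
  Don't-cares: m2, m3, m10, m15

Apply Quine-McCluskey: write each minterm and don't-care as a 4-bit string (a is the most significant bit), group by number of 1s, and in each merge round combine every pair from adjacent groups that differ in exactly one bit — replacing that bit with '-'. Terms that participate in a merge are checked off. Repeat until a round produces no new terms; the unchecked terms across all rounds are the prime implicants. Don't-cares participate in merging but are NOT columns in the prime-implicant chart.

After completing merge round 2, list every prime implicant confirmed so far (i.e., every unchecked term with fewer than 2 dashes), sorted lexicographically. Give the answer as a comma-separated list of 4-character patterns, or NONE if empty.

Round 0: 0001✓ 0010✓ 0011✓ 0100 0111✓ 1000✓ 1001✓ 1010✓ 1011✓ 1110✓ 1111✓
Round 1: -001✓ -010✓ -011✓ -111✓ 0-11✓ 00-1✓ 001-✓ 1-10✓ 1-11✓ 10-0✓ 10-1✓ 100-✓ 101-✓ 111-✓
Round 2: --11 -0-1 -01- 1-1- 10--
PIs = {--11, -0-1, -01-, 0100, 1-1-, 10--}

0100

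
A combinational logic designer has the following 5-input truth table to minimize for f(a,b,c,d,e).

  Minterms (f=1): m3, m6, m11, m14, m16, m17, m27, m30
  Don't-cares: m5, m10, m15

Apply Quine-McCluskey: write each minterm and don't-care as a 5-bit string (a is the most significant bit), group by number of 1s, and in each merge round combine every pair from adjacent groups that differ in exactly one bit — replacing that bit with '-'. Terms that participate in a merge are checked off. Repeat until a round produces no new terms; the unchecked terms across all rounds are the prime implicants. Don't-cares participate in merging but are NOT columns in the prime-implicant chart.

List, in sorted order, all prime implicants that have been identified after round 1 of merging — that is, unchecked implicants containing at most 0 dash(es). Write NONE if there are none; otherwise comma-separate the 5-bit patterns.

Round 0: 00011✓ 00101 00110✓ 01010✓ 01011✓ 01110✓ 01111✓ 10000✓ 10001✓ 11011✓ 11110✓
Round 1: -1011 -1110 0-011 0-110 01-10✓ 01-11✓ 0101-✓ 0111-✓ 1000-
Round 2: 01-1-
PIs = {-1011, -1110, 0-011, 0-110, 00101, 01-1-, 1000-}

00101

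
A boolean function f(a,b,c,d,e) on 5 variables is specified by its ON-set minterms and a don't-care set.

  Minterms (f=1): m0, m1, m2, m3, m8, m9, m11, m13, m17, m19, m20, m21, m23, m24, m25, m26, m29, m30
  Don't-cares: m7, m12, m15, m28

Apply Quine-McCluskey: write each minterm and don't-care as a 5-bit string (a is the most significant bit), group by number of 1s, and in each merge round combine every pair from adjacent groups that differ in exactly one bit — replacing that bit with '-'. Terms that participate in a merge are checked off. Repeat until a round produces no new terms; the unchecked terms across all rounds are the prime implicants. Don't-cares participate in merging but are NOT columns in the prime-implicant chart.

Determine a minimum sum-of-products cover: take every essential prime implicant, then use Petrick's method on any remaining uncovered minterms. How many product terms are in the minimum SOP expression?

6

[col 0] 00000*, 00001*, 00010*, 00011*, 00111*, 01000*, 01001*, 01011*, 01100*, 01101*, 01111*, 10001*, 10011*, 10100*, 10101*, 10111*, 11000*, 11001*, 11010*, 11100*, 11101*, 11110*
[col 1] -0001*, -0011*, -0111*, -1000*, -1001*, -1100*, -1101*, 0-000*, 0-001*, 0-011*, 0-111*, 00-11*, 000-0*, 000-1*, 0000-*, 0001-*, 01-00*, 01-01*, 01-11*, 010-1*, 0100-*, 011-1*, 0110-*, 1-001*, 1-100*, 1-101*, 10-01*, 10-11*, 100-1*, 101-1*, 1010-*, 11-00*, 11-01*, 11-10*, 110-0*, 1100-*, 111-0*, 1110-*
[col 2] --001, -0-11, -00-1, -1-00*, -1-01*, -100-*, -110-*, 0--11, 0-0-1, 0-00-, 000--, 01--1, 01-0-*, 1--01, 1-10-, 10--1, 11--0, 11-0-*
[col 3] -1-0-
Prime implicants: --001, -0-11, -00-1, -1-0-, 0--11, 0-0-1, 0-00-, 000--, 01--1, 1--01, 1-10-, 10--1, 11--0
PI chart (minterm → PIs covering it):
  0 | 0-00-,000--
  1 | --001,-00-1,0-0-1,0-00-,000--
  2 | 000--  (sole → essential)
  3 | -0-11,-00-1,0--11,0-0-1,000--
  8 | -1-0-,0-00-
  9 | --001,-1-0-,0-0-1,0-00-,01--1
  11 | 0--11,0-0-1,01--1
  13 | -1-0-,01--1
  17 | --001,-00-1,1--01,10--1
  19 | -0-11,-00-1,10--1
  20 | 1-10-  (sole → essential)
  21 | 1--01,1-10-,10--1
  23 | -0-11,10--1
  24 | -1-0-,11--0
  25 | --001,-1-0-,1--01
  26 | 11--0  (sole → essential)
  29 | -1-0-,1--01,1-10-
  30 | 11--0  (sole → essential)
Essential prime implicants: 000--, 1-10-, 11--0
Petrick residual → -1-0-, 0--11, 10--1
Minimum SOP uses 6 PIs: bd' + a'de + a'b'c' + acd' + ab'e + abe'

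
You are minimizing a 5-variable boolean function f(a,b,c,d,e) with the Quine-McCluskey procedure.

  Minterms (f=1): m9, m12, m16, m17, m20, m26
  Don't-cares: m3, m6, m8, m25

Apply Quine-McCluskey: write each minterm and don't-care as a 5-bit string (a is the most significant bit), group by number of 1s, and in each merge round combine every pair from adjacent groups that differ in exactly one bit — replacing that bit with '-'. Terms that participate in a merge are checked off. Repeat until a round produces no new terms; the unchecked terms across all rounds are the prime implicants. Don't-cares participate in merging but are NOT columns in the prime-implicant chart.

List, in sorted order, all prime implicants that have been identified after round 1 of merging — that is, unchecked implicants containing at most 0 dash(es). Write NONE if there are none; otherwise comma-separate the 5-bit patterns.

00011, 00110, 11010

Round 0: 00011 00110 01000✓ 01001✓ 01100✓ 10000✓ 10001✓ 10100✓ 11001✓ 11010
Round 1: -1001 01-00 0100- 1-001 10-00 1000-
PIs = {-1001, 00011, 00110, 01-00, 0100-, 1-001, 10-00, 1000-, 11010}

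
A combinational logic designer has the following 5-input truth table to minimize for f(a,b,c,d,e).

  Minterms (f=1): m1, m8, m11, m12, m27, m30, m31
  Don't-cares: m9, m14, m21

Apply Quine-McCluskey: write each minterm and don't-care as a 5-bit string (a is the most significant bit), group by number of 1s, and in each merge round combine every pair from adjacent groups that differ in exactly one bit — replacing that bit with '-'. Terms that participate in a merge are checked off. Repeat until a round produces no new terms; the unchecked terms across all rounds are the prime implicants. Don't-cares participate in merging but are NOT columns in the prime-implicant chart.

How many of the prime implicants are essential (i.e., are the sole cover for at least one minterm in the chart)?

1

size-2^0 implicants → 00001(✓)  01000(✓)  01001(✓)  01011(✓)  01100(✓)  01110(✓)  10101  11011(✓)  11110(✓)  11111(✓)
size-2^1 implicants → -1011  -1110  0-001  01-00  010-1  0100-  011-0  11-11  1111-
Unchecked terms (primes): -1011, -1110, 0-001, 01-00, 010-1, 0100-, 011-0, 10101, 11-11, 1111-
Minterm coverage:
  m1 ⊆ 0-001 [E]
  m8 ⊆ 01-00,0100-
  m11 ⊆ -1011,010-1
  m12 ⊆ 01-00,011-0
  m27 ⊆ -1011,11-11
  m30 ⊆ -1110,1111-
  m31 ⊆ 11-11,1111-
E = {0-001}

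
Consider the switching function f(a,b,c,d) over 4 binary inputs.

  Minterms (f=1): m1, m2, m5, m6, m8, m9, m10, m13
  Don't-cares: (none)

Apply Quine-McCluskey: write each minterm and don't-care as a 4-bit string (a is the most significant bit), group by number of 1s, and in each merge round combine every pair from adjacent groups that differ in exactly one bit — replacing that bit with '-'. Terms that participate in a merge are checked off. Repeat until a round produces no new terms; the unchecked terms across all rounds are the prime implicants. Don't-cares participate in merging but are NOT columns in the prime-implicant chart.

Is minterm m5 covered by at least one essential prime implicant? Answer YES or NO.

YES

[col 0] 0001*, 0010*, 0101*, 0110*, 1000*, 1001*, 1010*, 1101*
[col 1] -001*, -010, -101*, 0-01*, 0-10, 1-01*, 10-0, 100-
[col 2] --01
Prime implicants: --01, -010, 0-10, 10-0, 100-
PI chart (minterm → PIs covering it):
  1 | --01  (sole → essential)
  2 | -010,0-10
  5 | --01  (sole → essential)
  6 | 0-10  (sole → essential)
  8 | 10-0,100-
  9 | --01,100-
  10 | -010,10-0
  13 | --01  (sole → essential)
Essential prime implicants: --01, 0-10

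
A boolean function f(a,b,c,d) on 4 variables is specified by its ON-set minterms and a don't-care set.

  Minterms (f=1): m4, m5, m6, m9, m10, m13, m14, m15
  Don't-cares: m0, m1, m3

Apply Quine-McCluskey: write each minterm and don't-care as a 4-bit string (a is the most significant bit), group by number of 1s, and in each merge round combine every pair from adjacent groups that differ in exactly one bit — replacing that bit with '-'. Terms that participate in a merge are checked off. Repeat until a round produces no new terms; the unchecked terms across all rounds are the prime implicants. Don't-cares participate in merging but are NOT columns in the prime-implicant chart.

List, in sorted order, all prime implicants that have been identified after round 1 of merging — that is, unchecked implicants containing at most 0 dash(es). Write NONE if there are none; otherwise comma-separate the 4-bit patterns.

NONE

size-2^0 implicants → 0000(✓)  0001(✓)  0011(✓)  0100(✓)  0101(✓)  0110(✓)  1001(✓)  1010(✓)  1101(✓)  1110(✓)  1111(✓)
size-2^1 implicants → -001(✓)  -101(✓)  -110  0-00(✓)  0-01(✓)  00-1  000-(✓)  01-0  010-(✓)  1-01(✓)  1-10  11-1  111-
size-2^2 implicants → --01  0-0-
Unchecked terms (primes): --01, -110, 0-0-, 00-1, 01-0, 1-10, 11-1, 111-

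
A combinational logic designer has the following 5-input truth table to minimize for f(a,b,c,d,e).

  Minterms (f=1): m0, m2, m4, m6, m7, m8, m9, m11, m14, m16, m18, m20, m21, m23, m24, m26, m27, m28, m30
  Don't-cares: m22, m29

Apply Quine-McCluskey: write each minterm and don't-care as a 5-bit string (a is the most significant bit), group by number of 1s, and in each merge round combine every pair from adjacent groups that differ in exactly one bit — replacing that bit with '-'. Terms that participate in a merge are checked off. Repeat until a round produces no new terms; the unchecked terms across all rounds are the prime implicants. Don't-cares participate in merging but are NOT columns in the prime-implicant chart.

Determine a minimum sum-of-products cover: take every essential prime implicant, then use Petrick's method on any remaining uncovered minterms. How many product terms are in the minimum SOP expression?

Round 0: 00000✓ 00010✓ 00100✓ 00110✓ 00111✓ 01000✓ 01001✓ 01011✓ 01110✓ 10000✓ 10010✓ 10100✓ 10101✓ 10110✓ 10111✓ 11000✓ 11010✓ 11011✓ 11100✓ 11101✓ 11110✓
Round 1: -0000✓ -0010✓ -0100✓ -0110✓ -0111✓ -1000✓ -1011 -1110✓ 0-000✓ 0-110✓ 00-00✓ 00-10✓ 000-0✓ 001-0✓ 0011-✓ 010-1 0100- 1-000✓ 1-010✓ 1-100✓ 1-101✓ 1-110✓ 10-00✓ 10-10✓ 100-0✓ 101-0✓ 101-1✓ 1010-✓ 1011-✓ 11-00✓ 11-10✓ 110-0✓ 1101- 111-0✓ 1110-✓
Round 2: --000 --110 -0-00✓ -0-10✓ -00-0✓ -01-0✓ -011- 00--0✓ 1--00✓ 1--10✓ 1-0-0✓ 1-1-0✓ 1-10- 10--0✓ 101-- 11--0✓
Round 3: -0--0 1---0
PIs = {--000, --110, -0--0, -011-, -1011, 010-1, 0100-, 1---0, 1-10-, 101--, 1101-}
Coverage chart:
  m0: --000,-0--0
  m2: -0--0 ←essential
  m4: -0--0 ←essential
  m6: --110,-0--0,-011-
  m7: -011- ←essential
  m8: --000,0100-
  m9: 010-1,0100-
  m11: -1011,010-1
  m14: --110 ←essential
  m16: --000,-0--0,1---0
  m18: -0--0,1---0
  m20: -0--0,1---0,1-10-,101--
  m21: 1-10-,101--
  m23: -011-,101--
  m24: --000,1---0
  m26: 1---0,1101-
  m27: -1011,1101-
  m28: 1---0,1-10-
  m30: --110,1---0
Essential: --110, -0--0, -011-
Petrick residual → --000, 010-1, 1-10-, 1101-
Min cover (7 terms): c'd'e' + cde' + b'e' + b'cd + a'bc'e + acd' + abc'd

7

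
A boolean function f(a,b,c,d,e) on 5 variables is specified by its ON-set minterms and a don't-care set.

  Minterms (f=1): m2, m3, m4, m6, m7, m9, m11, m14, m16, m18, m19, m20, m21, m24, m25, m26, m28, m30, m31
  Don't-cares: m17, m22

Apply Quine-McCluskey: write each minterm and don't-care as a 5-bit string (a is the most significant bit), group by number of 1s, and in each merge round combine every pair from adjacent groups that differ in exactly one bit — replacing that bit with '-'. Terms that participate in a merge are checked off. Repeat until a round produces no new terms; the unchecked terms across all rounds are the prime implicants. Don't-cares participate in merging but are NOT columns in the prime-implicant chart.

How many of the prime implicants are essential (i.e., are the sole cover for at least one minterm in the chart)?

[col 0] 00010*, 00011*, 00100*, 00110*, 00111*, 01001*, 01011*, 01110*, 10000*, 10001*, 10010*, 10011*, 10100*, 10101*, 10110*, 11000*, 11001*, 11010*, 11100*, 11110*, 11111*
[col 1] -0010*, -0011*, -0100*, -0110*, -1001, -1110*, 0-011, 0-110*, 00-10*, 00-11*, 0001-*, 001-0*, 0011-*, 010-1, 1-000*, 1-001*, 1-010*, 1-100*, 1-110*, 10-00*, 10-01*, 10-10*, 100-0*, 100-1*, 1000-*, 1001-*, 101-0*, 1010-*, 11-00*, 11-10*, 110-0*, 1100-*, 111-0*, 1111-
[col 2] --110, -0-10, -001-, -01-0, 00-1-, 1--00*, 1--10*, 1-0-0*, 1-00-, 1-1-0*, 10--0*, 10-0-, 100--, 11--0*
[col 3] 1---0
Prime implicants: --110, -0-10, -001-, -01-0, -1001, 0-011, 00-1-, 010-1, 1---0, 1-00-, 10-0-, 100--, 1111-
PI chart (minterm → PIs covering it):
  2 | -0-10,-001-,00-1-
  3 | -001-,0-011,00-1-
  4 | -01-0  (sole → essential)
  6 | --110,-0-10,-01-0,00-1-
  7 | 00-1-  (sole → essential)
  9 | -1001,010-1
  11 | 0-011,010-1
  14 | --110  (sole → essential)
  16 | 1---0,1-00-,10-0-,100--
  18 | -0-10,-001-,1---0,100--
  19 | -001-,100--
  20 | -01-0,1---0,10-0-
  21 | 10-0-  (sole → essential)
  24 | 1---0,1-00-
  25 | -1001,1-00-
  26 | 1---0  (sole → essential)
  28 | 1---0  (sole → essential)
  30 | --110,1---0,1111-
  31 | 1111-  (sole → essential)
Essential prime implicants: --110, -01-0, 00-1-, 1---0, 10-0-, 1111-

6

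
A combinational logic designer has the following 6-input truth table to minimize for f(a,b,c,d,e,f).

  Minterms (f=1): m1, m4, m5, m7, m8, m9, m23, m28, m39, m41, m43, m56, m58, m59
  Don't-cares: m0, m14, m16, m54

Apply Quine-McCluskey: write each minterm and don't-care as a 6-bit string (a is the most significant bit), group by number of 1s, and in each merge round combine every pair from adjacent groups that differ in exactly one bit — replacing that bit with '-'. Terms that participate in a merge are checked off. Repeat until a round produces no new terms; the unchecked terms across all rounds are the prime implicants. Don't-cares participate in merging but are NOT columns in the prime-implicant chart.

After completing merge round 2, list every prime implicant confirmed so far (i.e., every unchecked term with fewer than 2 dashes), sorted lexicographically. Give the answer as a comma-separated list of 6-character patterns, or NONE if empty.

Round 0: 000000✓ 000001✓ 000100✓ 000101✓ 000111✓ 001000✓ 001001✓ 001110 010000✓ 010111✓ 011100 100111✓ 101001✓ 101011✓ 110110 111000✓ 111010✓ 111011✓
Round 1: -00111 -01001 0-0000 0-0111 00-000✓ 00-001✓ 000-00✓ 000-01✓ 00000-✓ 0001-1 00010-✓ 00100-✓ 1-1011 1010-1 1110-0 11101-
Round 2: 00-00- 000-0-
PIs = {-00111, -01001, 0-0000, 0-0111, 00-00-, 000-0-, 0001-1, 001110, 011100, 1-1011, 1010-1, 110110, 1110-0, 11101-}

-00111, -01001, 0-0000, 0-0111, 0001-1, 001110, 011100, 1-1011, 1010-1, 110110, 1110-0, 11101-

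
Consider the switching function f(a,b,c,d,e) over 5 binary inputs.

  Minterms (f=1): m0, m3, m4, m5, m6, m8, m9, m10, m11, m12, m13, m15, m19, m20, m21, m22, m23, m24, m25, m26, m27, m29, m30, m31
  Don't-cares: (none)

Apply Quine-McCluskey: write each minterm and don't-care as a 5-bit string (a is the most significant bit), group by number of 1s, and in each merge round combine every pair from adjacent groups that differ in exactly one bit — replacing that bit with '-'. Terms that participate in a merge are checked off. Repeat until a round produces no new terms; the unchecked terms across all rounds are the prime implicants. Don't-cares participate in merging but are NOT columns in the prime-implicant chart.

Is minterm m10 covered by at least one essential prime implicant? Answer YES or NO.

size-2^0 implicants → 00000(✓)  00011(✓)  00100(✓)  00101(✓)  00110(✓)  01000(✓)  01001(✓)  01010(✓)  01011(✓)  01100(✓)  01101(✓)  01111(✓)  10011(✓)  10100(✓)  10101(✓)  10110(✓)  10111(✓)  11000(✓)  11001(✓)  11010(✓)  11011(✓)  11101(✓)  11110(✓)  11111(✓)
size-2^1 implicants → -0011(✓)  -0100(✓)  -0101(✓)  -0110(✓)  -1000(✓)  -1001(✓)  -1010(✓)  -1011(✓)  -1101(✓)  -1111(✓)  0-000(✓)  0-011(✓)  0-100(✓)  0-101(✓)  00-00(✓)  001-0(✓)  0010-(✓)  01-00(✓)  01-01(✓)  01-11(✓)  010-0(✓)  010-1(✓)  0100-(✓)  0101-(✓)  011-1(✓)  0110-(✓)  1-011(✓)  1-101(✓)  1-110(✓)  1-111(✓)  10-11(✓)  101-0(✓)  101-1(✓)  1010-(✓)  1011-(✓)  11-01(✓)  11-10(✓)  11-11(✓)  110-0(✓)  110-1(✓)  1100-(✓)  1101-(✓)  111-1(✓)  1111-(✓)
size-2^2 implicants → --011  --101  -01-0  -010-  -1-01(✓)  -1-11(✓)  -10-0(✓)  -10-1(✓)  -100-(✓)  -101-(✓)  -11-1(✓)  0--00  0-10-  01--1(✓)  01-0-  010--(✓)  1--11  1-1-1  1-11-  101--  11--1(✓)  11-1-  110--(✓)
size-2^3 implicants → -1--1  -10--
Unchecked terms (primes): --011, --101, -01-0, -010-, -1--1, -10--, 0--00, 0-10-, 01-0-, 1--11, 1-1-1, 1-11-, 101--, 11-1-
Minterm coverage:
  m0 ⊆ 0--00 [E]
  m3 ⊆ --011 [E]
  m4 ⊆ -01-0,-010-,0--00,0-10-
  m5 ⊆ --101,-010-,0-10-
  m6 ⊆ -01-0 [E]
  m8 ⊆ -10--,0--00,01-0-
  m9 ⊆ -1--1,-10--,01-0-
  m10 ⊆ -10-- [E]
  m11 ⊆ --011,-1--1,-10--
  m12 ⊆ 0--00,0-10-,01-0-
  m13 ⊆ --101,-1--1,0-10-,01-0-
  m15 ⊆ -1--1 [E]
  m19 ⊆ --011,1--11
  m20 ⊆ -01-0,-010-,101--
  m21 ⊆ --101,-010-,1-1-1,101--
  m22 ⊆ -01-0,1-11-,101--
  m23 ⊆ 1--11,1-1-1,1-11-,101--
  m24 ⊆ -10-- [E]
  m25 ⊆ -1--1,-10--
  m26 ⊆ -10--,11-1-
  m27 ⊆ --011,-1--1,-10--,1--11,11-1-
  m29 ⊆ --101,-1--1,1-1-1
  m30 ⊆ 1-11-,11-1-
  m31 ⊆ -1--1,1--11,1-1-1,1-11-,11-1-
E = {--011, -01-0, -1--1, -10--, 0--00}

YES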